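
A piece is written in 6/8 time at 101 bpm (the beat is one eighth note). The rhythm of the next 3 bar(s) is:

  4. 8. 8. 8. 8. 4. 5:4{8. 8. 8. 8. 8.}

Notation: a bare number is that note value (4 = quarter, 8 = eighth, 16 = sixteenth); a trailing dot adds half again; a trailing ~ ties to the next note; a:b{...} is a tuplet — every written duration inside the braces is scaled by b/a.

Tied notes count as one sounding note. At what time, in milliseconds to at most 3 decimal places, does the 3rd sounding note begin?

note 3 onset = 9/2b = 2673.267ms

1. 0.0ms @ 0 + 1782.178ms (3)
2. 1782.178ms @ 3 + 891.089ms (3/2)
3. 2673.267ms @ 9/2 + 891.089ms (3/2)
4. 3564.356ms @ 6 + 891.089ms (3/2)
5. 4455.446ms @ 15/2 + 891.089ms (3/2)
6. 5346.535ms @ 9 + 1782.178ms (3)
7. 7128.713ms @ 12 + 712.871ms (6/5)
8. 7841.584ms @ 66/5 + 712.871ms (6/5)
9. 8554.455ms @ 72/5 + 712.871ms (6/5)
10. 9267.327ms @ 78/5 + 712.871ms (6/5)
11. 9980.198ms @ 84/5 + 712.871ms (6/5)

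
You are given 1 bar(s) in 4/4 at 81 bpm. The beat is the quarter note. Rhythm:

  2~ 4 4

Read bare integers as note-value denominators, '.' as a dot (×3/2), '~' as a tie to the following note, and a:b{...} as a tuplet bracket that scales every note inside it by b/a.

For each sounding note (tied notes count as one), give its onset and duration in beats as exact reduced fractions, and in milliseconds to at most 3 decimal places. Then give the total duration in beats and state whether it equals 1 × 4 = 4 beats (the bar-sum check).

1) 0.0ms=0b +2222.222ms=3b
2) 2222.222ms=3b +740.741ms=1b
Σ=4b of 4 (81bpm 4/4) — PASS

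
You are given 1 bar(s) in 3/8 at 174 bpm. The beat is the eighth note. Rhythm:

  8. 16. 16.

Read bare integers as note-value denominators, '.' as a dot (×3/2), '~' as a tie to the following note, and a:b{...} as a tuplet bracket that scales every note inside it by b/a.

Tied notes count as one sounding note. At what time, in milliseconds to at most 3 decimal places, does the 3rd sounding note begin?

1. 0.0ms @ 0 + 517.241ms (3/2)
2. 517.241ms @ 3/2 + 258.621ms (3/4)
3. 775.862ms @ 9/4 + 258.621ms (3/4)

note 3 onset = 9/4b = 775.862ms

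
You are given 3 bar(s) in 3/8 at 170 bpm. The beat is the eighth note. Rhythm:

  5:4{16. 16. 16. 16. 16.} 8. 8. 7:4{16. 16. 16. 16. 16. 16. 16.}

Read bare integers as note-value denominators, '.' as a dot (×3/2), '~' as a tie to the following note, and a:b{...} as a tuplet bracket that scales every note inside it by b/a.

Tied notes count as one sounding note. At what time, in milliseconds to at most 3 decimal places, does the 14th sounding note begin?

note 14 onset = 60/7b = 3025.21ms

1. 0.0ms @ 0 + 211.765ms (3/5)
2. 211.765ms @ 3/5 + 211.765ms (3/5)
3. 423.529ms @ 6/5 + 211.765ms (3/5)
4. 635.294ms @ 9/5 + 211.765ms (3/5)
5. 847.059ms @ 12/5 + 211.765ms (3/5)
6. 1058.824ms @ 3 + 529.412ms (3/2)
7. 1588.235ms @ 9/2 + 529.412ms (3/2)
8. 2117.647ms @ 6 + 151.261ms (3/7)
9. 2268.908ms @ 45/7 + 151.261ms (3/7)
10. 2420.168ms @ 48/7 + 151.261ms (3/7)
11. 2571.429ms @ 51/7 + 151.261ms (3/7)
12. 2722.689ms @ 54/7 + 151.261ms (3/7)
13. 2873.95ms @ 57/7 + 151.261ms (3/7)
14. 3025.21ms @ 60/7 + 151.261ms (3/7)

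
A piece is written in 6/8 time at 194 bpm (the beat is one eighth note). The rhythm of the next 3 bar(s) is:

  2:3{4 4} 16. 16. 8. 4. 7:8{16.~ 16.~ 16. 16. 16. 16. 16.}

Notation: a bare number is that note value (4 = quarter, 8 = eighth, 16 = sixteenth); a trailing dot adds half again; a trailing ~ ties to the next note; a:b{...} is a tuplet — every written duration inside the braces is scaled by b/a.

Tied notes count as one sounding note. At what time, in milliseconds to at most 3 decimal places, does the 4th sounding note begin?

1. 0.0ms @ 0 + 927.835ms (3)
2. 927.835ms @ 3 + 927.835ms (3)
3. 1855.67ms @ 6 + 231.959ms (3/4)
4. 2087.629ms @ 27/4 + 231.959ms (3/4)
5. 2319.588ms @ 15/2 + 463.918ms (3/2)
6. 2783.505ms @ 9 + 927.835ms (3)
7. 3711.34ms @ 12 + 795.287ms (18/7)
8. 4506.627ms @ 102/7 + 265.096ms (6/7)
9. 4771.723ms @ 108/7 + 265.096ms (6/7)
10. 5036.819ms @ 114/7 + 265.096ms (6/7)
11. 5301.915ms @ 120/7 + 265.096ms (6/7)

note 4 onset = 27/4b = 2087.629ms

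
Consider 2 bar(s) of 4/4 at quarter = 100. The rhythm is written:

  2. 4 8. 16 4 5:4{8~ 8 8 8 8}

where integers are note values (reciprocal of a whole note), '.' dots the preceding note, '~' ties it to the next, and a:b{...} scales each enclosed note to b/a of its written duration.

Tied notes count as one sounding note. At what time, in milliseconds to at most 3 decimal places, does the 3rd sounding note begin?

1. 0.0ms @ 0 + 1800.0ms (3)
2. 1800.0ms @ 3 + 600.0ms (1)
3. 2400.0ms @ 4 + 450.0ms (3/4)
4. 2850.0ms @ 19/4 + 150.0ms (1/4)
5. 3000.0ms @ 5 + 600.0ms (1)
6. 3600.0ms @ 6 + 480.0ms (4/5)
7. 4080.0ms @ 34/5 + 240.0ms (2/5)
8. 4320.0ms @ 36/5 + 240.0ms (2/5)
9. 4560.0ms @ 38/5 + 240.0ms (2/5)

note 3 onset = 4b = 2400.0ms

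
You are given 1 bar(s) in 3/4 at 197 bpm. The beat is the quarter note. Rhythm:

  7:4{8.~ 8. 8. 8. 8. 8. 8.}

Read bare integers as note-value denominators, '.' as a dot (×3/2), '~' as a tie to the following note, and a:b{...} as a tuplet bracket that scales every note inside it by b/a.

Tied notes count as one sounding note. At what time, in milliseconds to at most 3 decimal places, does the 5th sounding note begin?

1. 0.0ms @ 0 + 261.059ms (6/7)
2. 261.059ms @ 6/7 + 130.529ms (3/7)
3. 391.588ms @ 9/7 + 130.529ms (3/7)
4. 522.117ms @ 12/7 + 130.529ms (3/7)
5. 652.647ms @ 15/7 + 130.529ms (3/7)
6. 783.176ms @ 18/7 + 130.529ms (3/7)

note 5 onset = 15/7b = 652.647ms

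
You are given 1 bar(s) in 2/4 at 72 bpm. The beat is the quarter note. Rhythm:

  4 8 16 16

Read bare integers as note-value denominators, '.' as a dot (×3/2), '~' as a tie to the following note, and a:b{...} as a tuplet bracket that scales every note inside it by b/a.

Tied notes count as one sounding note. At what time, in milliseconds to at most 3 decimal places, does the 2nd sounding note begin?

1. 0.0ms @ 0 + 833.333ms (1)
2. 833.333ms @ 1 + 416.667ms (1/2)
3. 1250.0ms @ 3/2 + 208.333ms (1/4)
4. 1458.333ms @ 7/4 + 208.333ms (1/4)

note 2 onset = 1b = 833.333ms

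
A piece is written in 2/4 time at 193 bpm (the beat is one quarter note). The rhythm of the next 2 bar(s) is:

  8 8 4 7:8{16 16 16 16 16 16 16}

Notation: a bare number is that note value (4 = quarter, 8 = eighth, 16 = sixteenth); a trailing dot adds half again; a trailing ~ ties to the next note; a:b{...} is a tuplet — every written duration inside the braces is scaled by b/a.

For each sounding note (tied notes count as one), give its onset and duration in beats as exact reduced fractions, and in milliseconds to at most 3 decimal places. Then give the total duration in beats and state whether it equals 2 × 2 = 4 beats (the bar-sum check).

1) 0.0ms=0b +155.44ms=1/2b
2) 155.44ms=1/2b +155.44ms=1/2b
3) 310.881ms=1b +310.881ms=1b
4) 621.762ms=2b +88.823ms=2/7b
5) 710.585ms=16/7b +88.823ms=2/7b
6) 799.408ms=18/7b +88.823ms=2/7b
7) 888.231ms=20/7b +88.823ms=2/7b
8) 977.054ms=22/7b +88.823ms=2/7b
9) 1065.877ms=24/7b +88.823ms=2/7b
10) 1154.7ms=26/7b +88.823ms=2/7b
Σ=4b of 4 (193bpm 2/4) — PASS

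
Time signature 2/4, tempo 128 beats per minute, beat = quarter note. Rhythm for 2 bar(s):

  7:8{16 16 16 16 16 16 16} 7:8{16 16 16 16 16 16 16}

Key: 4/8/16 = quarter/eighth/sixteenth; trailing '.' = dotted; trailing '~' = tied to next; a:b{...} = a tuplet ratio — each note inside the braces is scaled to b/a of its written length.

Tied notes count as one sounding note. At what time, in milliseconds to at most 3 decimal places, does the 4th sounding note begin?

note 4 onset = 6/7b = 401.786ms

1. 0.0ms @ 0 + 133.929ms (2/7)
2. 133.929ms @ 2/7 + 133.929ms (2/7)
3. 267.857ms @ 4/7 + 133.929ms (2/7)
4. 401.786ms @ 6/7 + 133.929ms (2/7)
5. 535.714ms @ 8/7 + 133.929ms (2/7)
6. 669.643ms @ 10/7 + 133.929ms (2/7)
7. 803.571ms @ 12/7 + 133.929ms (2/7)
8. 937.5ms @ 2 + 133.929ms (2/7)
9. 1071.429ms @ 16/7 + 133.929ms (2/7)
10. 1205.357ms @ 18/7 + 133.929ms (2/7)
11. 1339.286ms @ 20/7 + 133.929ms (2/7)
12. 1473.214ms @ 22/7 + 133.929ms (2/7)
13. 1607.143ms @ 24/7 + 133.929ms (2/7)
14. 1741.071ms @ 26/7 + 133.929ms (2/7)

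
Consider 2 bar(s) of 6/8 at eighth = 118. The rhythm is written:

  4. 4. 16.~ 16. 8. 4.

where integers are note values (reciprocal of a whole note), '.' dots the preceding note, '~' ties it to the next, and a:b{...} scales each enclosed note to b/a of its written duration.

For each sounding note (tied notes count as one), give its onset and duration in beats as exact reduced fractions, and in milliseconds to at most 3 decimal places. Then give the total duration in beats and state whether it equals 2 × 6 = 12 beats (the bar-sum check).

1) 0.0ms=0b +1525.424ms=3b
2) 1525.424ms=3b +1525.424ms=3b
3) 3050.847ms=6b +762.712ms=3/2b
4) 3813.559ms=15/2b +762.712ms=3/2b
5) 4576.271ms=9b +1525.424ms=3b
Σ=12b of 12 (118bpm 6/8) — PASS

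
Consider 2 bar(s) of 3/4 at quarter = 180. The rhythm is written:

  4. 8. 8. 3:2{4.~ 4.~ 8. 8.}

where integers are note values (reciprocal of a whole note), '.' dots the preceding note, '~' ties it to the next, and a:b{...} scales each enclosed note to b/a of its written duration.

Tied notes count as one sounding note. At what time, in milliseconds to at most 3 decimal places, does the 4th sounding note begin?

note 4 onset = 3b = 1000.0ms

1. 0.0ms @ 0 + 500.0ms (3/2)
2. 500.0ms @ 3/2 + 250.0ms (3/4)
3. 750.0ms @ 9/4 + 250.0ms (3/4)
4. 1000.0ms @ 3 + 833.333ms (5/2)
5. 1833.333ms @ 11/2 + 166.667ms (1/2)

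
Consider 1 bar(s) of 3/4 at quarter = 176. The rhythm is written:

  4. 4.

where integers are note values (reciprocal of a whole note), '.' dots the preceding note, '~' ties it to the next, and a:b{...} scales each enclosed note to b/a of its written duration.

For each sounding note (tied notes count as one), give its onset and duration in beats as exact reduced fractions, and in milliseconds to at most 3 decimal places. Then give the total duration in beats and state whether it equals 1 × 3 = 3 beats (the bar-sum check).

1) 0.0ms=0b +511.364ms=3/2b
2) 511.364ms=3/2b +511.364ms=3/2b
Σ=3b of 3 (176bpm 3/4) — PASS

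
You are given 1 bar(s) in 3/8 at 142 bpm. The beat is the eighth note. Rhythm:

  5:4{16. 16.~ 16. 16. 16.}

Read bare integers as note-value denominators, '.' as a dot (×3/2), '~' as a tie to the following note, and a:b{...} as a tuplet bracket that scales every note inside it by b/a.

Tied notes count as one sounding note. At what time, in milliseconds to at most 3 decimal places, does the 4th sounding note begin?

note 4 onset = 12/5b = 1014.085ms

1. 0.0ms @ 0 + 253.521ms (3/5)
2. 253.521ms @ 3/5 + 507.042ms (6/5)
3. 760.563ms @ 9/5 + 253.521ms (3/5)
4. 1014.085ms @ 12/5 + 253.521ms (3/5)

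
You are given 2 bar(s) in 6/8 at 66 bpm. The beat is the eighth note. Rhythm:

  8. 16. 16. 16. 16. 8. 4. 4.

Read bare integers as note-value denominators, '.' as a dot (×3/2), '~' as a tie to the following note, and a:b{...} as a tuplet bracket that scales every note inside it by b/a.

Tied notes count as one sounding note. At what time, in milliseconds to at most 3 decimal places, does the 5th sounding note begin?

1. 0.0ms @ 0 + 1363.636ms (3/2)
2. 1363.636ms @ 3/2 + 681.818ms (3/4)
3. 2045.455ms @ 9/4 + 681.818ms (3/4)
4. 2727.273ms @ 3 + 681.818ms (3/4)
5. 3409.091ms @ 15/4 + 681.818ms (3/4)
6. 4090.909ms @ 9/2 + 1363.636ms (3/2)
7. 5454.545ms @ 6 + 2727.273ms (3)
8. 8181.818ms @ 9 + 2727.273ms (3)

note 5 onset = 15/4b = 3409.091ms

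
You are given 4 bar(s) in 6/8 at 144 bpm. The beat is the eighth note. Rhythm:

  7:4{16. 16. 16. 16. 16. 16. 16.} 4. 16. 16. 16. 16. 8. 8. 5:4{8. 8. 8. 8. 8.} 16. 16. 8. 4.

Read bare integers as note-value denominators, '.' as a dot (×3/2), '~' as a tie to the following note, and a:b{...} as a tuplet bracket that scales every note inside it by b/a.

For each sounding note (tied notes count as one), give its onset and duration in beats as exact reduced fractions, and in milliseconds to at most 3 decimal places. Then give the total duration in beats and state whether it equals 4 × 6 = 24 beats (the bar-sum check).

1) 0.0ms=0b +178.571ms=3/7b
2) 178.571ms=3/7b +178.571ms=3/7b
3) 357.143ms=6/7b +178.571ms=3/7b
4) 535.714ms=9/7b +178.571ms=3/7b
5) 714.286ms=12/7b +178.571ms=3/7b
6) 892.857ms=15/7b +178.571ms=3/7b
7) 1071.429ms=18/7b +178.571ms=3/7b
8) 1250.0ms=3b +1250.0ms=3b
9) 2500.0ms=6b +312.5ms=3/4b
10) 2812.5ms=27/4b +312.5ms=3/4b
11) 3125.0ms=15/2b +312.5ms=3/4b
12) 3437.5ms=33/4b +312.5ms=3/4b
13) 3750.0ms=9b +625.0ms=3/2b
14) 4375.0ms=21/2b +625.0ms=3/2b
15) 5000.0ms=12b +500.0ms=6/5b
16) 5500.0ms=66/5b +500.0ms=6/5b
17) 6000.0ms=72/5b +500.0ms=6/5b
18) 6500.0ms=78/5b +500.0ms=6/5b
19) 7000.0ms=84/5b +500.0ms=6/5b
20) 7500.0ms=18b +312.5ms=3/4b
21) 7812.5ms=75/4b +312.5ms=3/4b
22) 8125.0ms=39/2b +625.0ms=3/2b
23) 8750.0ms=21b +1250.0ms=3b
Σ=24b of 24 (144bpm 6/8) — PASS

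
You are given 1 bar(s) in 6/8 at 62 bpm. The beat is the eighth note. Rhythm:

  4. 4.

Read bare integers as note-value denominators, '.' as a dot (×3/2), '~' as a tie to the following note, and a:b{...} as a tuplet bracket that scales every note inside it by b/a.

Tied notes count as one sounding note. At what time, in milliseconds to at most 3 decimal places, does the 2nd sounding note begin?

1. 0.0ms @ 0 + 2903.226ms (3)
2. 2903.226ms @ 3 + 2903.226ms (3)

note 2 onset = 3b = 2903.226ms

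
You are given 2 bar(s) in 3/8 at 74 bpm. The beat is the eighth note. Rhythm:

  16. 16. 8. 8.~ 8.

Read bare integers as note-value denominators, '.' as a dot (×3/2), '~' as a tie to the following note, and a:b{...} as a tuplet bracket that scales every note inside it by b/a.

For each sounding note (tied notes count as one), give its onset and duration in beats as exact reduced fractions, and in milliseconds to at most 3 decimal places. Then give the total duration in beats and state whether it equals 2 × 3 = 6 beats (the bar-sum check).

1) 0.0ms=0b +608.108ms=3/4b
2) 608.108ms=3/4b +608.108ms=3/4b
3) 1216.216ms=3/2b +1216.216ms=3/2b
4) 2432.432ms=3b +2432.432ms=3b
Σ=6b of 6 (74bpm 3/8) — PASS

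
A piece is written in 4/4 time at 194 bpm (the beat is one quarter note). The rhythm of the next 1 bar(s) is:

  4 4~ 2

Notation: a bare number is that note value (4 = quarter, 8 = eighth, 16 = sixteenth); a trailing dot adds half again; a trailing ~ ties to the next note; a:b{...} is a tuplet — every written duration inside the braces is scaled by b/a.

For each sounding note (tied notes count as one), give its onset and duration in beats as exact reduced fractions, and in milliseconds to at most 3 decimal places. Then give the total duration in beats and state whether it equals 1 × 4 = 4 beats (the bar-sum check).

1) 0.0ms=0b +309.278ms=1b
2) 309.278ms=1b +927.835ms=3b
Σ=4b of 4 (194bpm 4/4) — PASS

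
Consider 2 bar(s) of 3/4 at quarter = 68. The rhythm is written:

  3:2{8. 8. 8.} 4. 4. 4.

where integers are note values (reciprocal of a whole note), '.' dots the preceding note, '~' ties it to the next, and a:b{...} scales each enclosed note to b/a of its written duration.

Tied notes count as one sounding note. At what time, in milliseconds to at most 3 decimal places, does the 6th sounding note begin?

1. 0.0ms @ 0 + 441.176ms (1/2)
2. 441.176ms @ 1/2 + 441.176ms (1/2)
3. 882.353ms @ 1 + 441.176ms (1/2)
4. 1323.529ms @ 3/2 + 1323.529ms (3/2)
5. 2647.059ms @ 3 + 1323.529ms (3/2)
6. 3970.588ms @ 9/2 + 1323.529ms (3/2)

note 6 onset = 9/2b = 3970.588ms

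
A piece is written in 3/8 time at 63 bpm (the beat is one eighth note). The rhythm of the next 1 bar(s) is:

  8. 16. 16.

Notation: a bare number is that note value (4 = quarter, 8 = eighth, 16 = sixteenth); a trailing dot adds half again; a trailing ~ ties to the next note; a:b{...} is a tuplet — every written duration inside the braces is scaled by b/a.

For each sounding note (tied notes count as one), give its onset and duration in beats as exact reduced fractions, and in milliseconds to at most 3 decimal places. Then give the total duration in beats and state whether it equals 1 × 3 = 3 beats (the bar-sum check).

1) 0.0ms=0b +1428.571ms=3/2b
2) 1428.571ms=3/2b +714.286ms=3/4b
3) 2142.857ms=9/4b +714.286ms=3/4b
Σ=3b of 3 (63bpm 3/8) — PASS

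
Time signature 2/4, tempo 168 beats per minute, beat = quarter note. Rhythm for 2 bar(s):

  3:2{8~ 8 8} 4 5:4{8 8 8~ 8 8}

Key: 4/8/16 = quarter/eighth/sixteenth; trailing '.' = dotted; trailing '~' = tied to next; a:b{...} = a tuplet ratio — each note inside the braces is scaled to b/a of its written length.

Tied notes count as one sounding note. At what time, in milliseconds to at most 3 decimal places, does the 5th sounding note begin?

1. 0.0ms @ 0 + 238.095ms (2/3)
2. 238.095ms @ 2/3 + 119.048ms (1/3)
3. 357.143ms @ 1 + 357.143ms (1)
4. 714.286ms @ 2 + 142.857ms (2/5)
5. 857.143ms @ 12/5 + 142.857ms (2/5)
6. 1000.0ms @ 14/5 + 285.714ms (4/5)
7. 1285.714ms @ 18/5 + 142.857ms (2/5)

note 5 onset = 12/5b = 857.143ms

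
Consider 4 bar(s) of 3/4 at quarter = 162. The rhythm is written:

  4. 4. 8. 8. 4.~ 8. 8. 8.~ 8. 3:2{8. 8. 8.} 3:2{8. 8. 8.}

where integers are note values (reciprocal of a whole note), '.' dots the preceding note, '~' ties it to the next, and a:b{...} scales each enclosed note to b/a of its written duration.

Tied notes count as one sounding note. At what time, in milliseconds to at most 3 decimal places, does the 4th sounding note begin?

note 4 onset = 15/4b = 1388.889ms

1. 0.0ms @ 0 + 555.556ms (3/2)
2. 555.556ms @ 3/2 + 555.556ms (3/2)
3. 1111.111ms @ 3 + 277.778ms (3/4)
4. 1388.889ms @ 15/4 + 277.778ms (3/4)
5. 1666.667ms @ 9/2 + 833.333ms (9/4)
6. 2500.0ms @ 27/4 + 277.778ms (3/4)
7. 2777.778ms @ 15/2 + 555.556ms (3/2)
8. 3333.333ms @ 9 + 185.185ms (1/2)
9. 3518.519ms @ 19/2 + 185.185ms (1/2)
10. 3703.704ms @ 10 + 185.185ms (1/2)
11. 3888.889ms @ 21/2 + 185.185ms (1/2)
12. 4074.074ms @ 11 + 185.185ms (1/2)
13. 4259.259ms @ 23/2 + 185.185ms (1/2)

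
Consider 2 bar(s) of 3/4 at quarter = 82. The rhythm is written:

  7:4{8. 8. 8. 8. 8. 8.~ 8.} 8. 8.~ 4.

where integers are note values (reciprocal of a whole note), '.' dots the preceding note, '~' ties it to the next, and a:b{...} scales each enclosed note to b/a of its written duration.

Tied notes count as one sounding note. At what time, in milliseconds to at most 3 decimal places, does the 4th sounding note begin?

note 4 onset = 9/7b = 940.767ms

1. 0.0ms @ 0 + 313.589ms (3/7)
2. 313.589ms @ 3/7 + 313.589ms (3/7)
3. 627.178ms @ 6/7 + 313.589ms (3/7)
4. 940.767ms @ 9/7 + 313.589ms (3/7)
5. 1254.355ms @ 12/7 + 313.589ms (3/7)
6. 1567.944ms @ 15/7 + 627.178ms (6/7)
7. 2195.122ms @ 3 + 548.78ms (3/4)
8. 2743.902ms @ 15/4 + 1646.341ms (9/4)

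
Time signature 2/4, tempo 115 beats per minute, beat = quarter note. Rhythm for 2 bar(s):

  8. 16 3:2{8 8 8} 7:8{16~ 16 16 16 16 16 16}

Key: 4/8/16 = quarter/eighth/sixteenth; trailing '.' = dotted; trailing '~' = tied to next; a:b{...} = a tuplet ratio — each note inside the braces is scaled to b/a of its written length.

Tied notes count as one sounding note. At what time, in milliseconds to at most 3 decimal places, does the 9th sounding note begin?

note 9 onset = 22/7b = 1639.752ms

1. 0.0ms @ 0 + 391.304ms (3/4)
2. 391.304ms @ 3/4 + 130.435ms (1/4)
3. 521.739ms @ 1 + 173.913ms (1/3)
4. 695.652ms @ 4/3 + 173.913ms (1/3)
5. 869.565ms @ 5/3 + 173.913ms (1/3)
6. 1043.478ms @ 2 + 298.137ms (4/7)
7. 1341.615ms @ 18/7 + 149.068ms (2/7)
8. 1490.683ms @ 20/7 + 149.068ms (2/7)
9. 1639.752ms @ 22/7 + 149.068ms (2/7)
10. 1788.82ms @ 24/7 + 149.068ms (2/7)
11. 1937.888ms @ 26/7 + 149.068ms (2/7)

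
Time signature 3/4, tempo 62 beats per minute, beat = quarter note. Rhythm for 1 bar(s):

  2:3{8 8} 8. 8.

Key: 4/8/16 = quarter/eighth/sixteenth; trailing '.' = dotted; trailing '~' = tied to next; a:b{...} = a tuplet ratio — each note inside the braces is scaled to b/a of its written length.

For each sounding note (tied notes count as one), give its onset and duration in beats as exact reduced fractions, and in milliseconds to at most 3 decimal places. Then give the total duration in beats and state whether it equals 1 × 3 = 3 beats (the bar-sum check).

1) 0.0ms=0b +725.806ms=3/4b
2) 725.806ms=3/4b +725.806ms=3/4b
3) 1451.613ms=3/2b +725.806ms=3/4b
4) 2177.419ms=9/4b +725.806ms=3/4b
Σ=3b of 3 (62bpm 3/4) — PASS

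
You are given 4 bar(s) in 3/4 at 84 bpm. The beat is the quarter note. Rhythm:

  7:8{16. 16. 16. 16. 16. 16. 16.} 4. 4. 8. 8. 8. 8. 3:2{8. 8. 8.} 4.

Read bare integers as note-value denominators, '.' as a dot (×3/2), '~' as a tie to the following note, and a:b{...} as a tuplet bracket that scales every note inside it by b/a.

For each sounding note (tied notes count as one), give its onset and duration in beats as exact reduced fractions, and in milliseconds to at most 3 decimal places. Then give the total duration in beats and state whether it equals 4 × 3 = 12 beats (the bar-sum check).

1) 0.0ms=0b +306.122ms=3/7b
2) 306.122ms=3/7b +306.122ms=3/7b
3) 612.245ms=6/7b +306.122ms=3/7b
4) 918.367ms=9/7b +306.122ms=3/7b
5) 1224.49ms=12/7b +306.122ms=3/7b
6) 1530.612ms=15/7b +306.122ms=3/7b
7) 1836.735ms=18/7b +306.122ms=3/7b
8) 2142.857ms=3b +1071.429ms=3/2b
9) 3214.286ms=9/2b +1071.429ms=3/2b
10) 4285.714ms=6b +535.714ms=3/4b
11) 4821.429ms=27/4b +535.714ms=3/4b
12) 5357.143ms=15/2b +535.714ms=3/4b
13) 5892.857ms=33/4b +535.714ms=3/4b
14) 6428.571ms=9b +357.143ms=1/2b
15) 6785.714ms=19/2b +357.143ms=1/2b
16) 7142.857ms=10b +357.143ms=1/2b
17) 7500.0ms=21/2b +1071.429ms=3/2b
Σ=12b of 12 (84bpm 3/4) — PASS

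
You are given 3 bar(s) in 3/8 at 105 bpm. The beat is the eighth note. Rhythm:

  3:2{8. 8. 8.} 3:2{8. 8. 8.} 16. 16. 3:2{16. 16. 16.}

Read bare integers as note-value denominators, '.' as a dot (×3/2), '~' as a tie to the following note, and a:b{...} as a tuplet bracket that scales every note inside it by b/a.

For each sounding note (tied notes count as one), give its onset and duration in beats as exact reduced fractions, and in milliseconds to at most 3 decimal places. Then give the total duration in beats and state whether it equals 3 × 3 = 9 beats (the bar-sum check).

1) 0.0ms=0b +571.429ms=1b
2) 571.429ms=1b +571.429ms=1b
3) 1142.857ms=2b +571.429ms=1b
4) 1714.286ms=3b +571.429ms=1b
5) 2285.714ms=4b +571.429ms=1b
6) 2857.143ms=5b +571.429ms=1b
7) 3428.571ms=6b +428.571ms=3/4b
8) 3857.143ms=27/4b +428.571ms=3/4b
9) 4285.714ms=15/2b +285.714ms=1/2b
10) 4571.429ms=8b +285.714ms=1/2b
11) 4857.143ms=17/2b +285.714ms=1/2b
Σ=9b of 9 (105bpm 3/8) — PASS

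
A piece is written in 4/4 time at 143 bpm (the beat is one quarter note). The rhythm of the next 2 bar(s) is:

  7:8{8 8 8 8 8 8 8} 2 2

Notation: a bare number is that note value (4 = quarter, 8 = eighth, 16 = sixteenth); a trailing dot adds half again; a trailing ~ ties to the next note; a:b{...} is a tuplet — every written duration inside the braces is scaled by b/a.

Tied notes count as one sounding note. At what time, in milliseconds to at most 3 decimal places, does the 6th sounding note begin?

note 6 onset = 20/7b = 1198.801ms

1. 0.0ms @ 0 + 239.76ms (4/7)
2. 239.76ms @ 4/7 + 239.76ms (4/7)
3. 479.52ms @ 8/7 + 239.76ms (4/7)
4. 719.281ms @ 12/7 + 239.76ms (4/7)
5. 959.041ms @ 16/7 + 239.76ms (4/7)
6. 1198.801ms @ 20/7 + 239.76ms (4/7)
7. 1438.561ms @ 24/7 + 239.76ms (4/7)
8. 1678.322ms @ 4 + 839.161ms (2)
9. 2517.483ms @ 6 + 839.161ms (2)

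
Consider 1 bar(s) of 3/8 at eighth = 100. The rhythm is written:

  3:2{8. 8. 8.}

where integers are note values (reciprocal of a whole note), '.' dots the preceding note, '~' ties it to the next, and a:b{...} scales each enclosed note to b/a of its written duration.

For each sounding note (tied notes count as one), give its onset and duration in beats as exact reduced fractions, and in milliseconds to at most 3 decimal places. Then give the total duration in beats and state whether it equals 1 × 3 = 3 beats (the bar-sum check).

1) 0.0ms=0b +600.0ms=1b
2) 600.0ms=1b +600.0ms=1b
3) 1200.0ms=2b +600.0ms=1b
Σ=3b of 3 (100bpm 3/8) — PASS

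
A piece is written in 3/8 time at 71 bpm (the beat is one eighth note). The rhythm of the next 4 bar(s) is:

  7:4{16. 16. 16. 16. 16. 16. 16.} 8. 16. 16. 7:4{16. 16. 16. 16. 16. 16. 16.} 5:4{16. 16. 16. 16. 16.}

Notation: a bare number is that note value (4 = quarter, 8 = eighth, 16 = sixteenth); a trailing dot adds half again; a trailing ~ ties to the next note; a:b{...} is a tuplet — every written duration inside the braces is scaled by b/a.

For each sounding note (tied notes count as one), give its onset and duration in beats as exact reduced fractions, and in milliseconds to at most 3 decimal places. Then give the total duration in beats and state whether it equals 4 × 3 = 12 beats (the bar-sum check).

1) 0.0ms=0b +362.173ms=3/7b
2) 362.173ms=3/7b +362.173ms=3/7b
3) 724.346ms=6/7b +362.173ms=3/7b
4) 1086.519ms=9/7b +362.173ms=3/7b
5) 1448.692ms=12/7b +362.173ms=3/7b
6) 1810.865ms=15/7b +362.173ms=3/7b
7) 2173.038ms=18/7b +362.173ms=3/7b
8) 2535.211ms=3b +1267.606ms=3/2b
9) 3802.817ms=9/2b +633.803ms=3/4b
10) 4436.62ms=21/4b +633.803ms=3/4b
11) 5070.423ms=6b +362.173ms=3/7b
12) 5432.596ms=45/7b +362.173ms=3/7b
13) 5794.769ms=48/7b +362.173ms=3/7b
14) 6156.942ms=51/7b +362.173ms=3/7b
15) 6519.115ms=54/7b +362.173ms=3/7b
16) 6881.288ms=57/7b +362.173ms=3/7b
17) 7243.461ms=60/7b +362.173ms=3/7b
18) 7605.634ms=9b +507.042ms=3/5b
19) 8112.676ms=48/5b +507.042ms=3/5b
20) 8619.718ms=51/5b +507.042ms=3/5b
21) 9126.761ms=54/5b +507.042ms=3/5b
22) 9633.803ms=57/5b +507.042ms=3/5b
Σ=12b of 12 (71bpm 3/8) — PASS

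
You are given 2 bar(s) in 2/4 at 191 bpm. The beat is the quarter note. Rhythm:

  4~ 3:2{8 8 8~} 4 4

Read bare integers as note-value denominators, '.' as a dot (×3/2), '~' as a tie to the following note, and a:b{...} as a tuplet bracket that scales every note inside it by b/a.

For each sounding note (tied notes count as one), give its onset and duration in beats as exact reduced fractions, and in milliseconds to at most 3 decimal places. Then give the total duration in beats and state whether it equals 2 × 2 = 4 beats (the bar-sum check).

1) 0.0ms=0b +418.848ms=4/3b
2) 418.848ms=4/3b +104.712ms=1/3b
3) 523.56ms=5/3b +418.848ms=4/3b
4) 942.408ms=3b +314.136ms=1b
Σ=4b of 4 (191bpm 2/4) — PASS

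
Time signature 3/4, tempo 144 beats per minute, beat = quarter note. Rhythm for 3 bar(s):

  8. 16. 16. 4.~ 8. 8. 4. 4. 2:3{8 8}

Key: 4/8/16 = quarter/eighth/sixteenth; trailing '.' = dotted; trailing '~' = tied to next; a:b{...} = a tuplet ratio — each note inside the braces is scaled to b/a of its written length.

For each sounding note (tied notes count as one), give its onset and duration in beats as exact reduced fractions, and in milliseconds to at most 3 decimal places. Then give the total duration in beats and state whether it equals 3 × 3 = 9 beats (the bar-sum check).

1) 0.0ms=0b +312.5ms=3/4b
2) 312.5ms=3/4b +156.25ms=3/8b
3) 468.75ms=9/8b +156.25ms=3/8b
4) 625.0ms=3/2b +937.5ms=9/4b
5) 1562.5ms=15/4b +312.5ms=3/4b
6) 1875.0ms=9/2b +625.0ms=3/2b
7) 2500.0ms=6b +625.0ms=3/2b
8) 3125.0ms=15/2b +312.5ms=3/4b
9) 3437.5ms=33/4b +312.5ms=3/4b
Σ=9b of 9 (144bpm 3/4) — PASS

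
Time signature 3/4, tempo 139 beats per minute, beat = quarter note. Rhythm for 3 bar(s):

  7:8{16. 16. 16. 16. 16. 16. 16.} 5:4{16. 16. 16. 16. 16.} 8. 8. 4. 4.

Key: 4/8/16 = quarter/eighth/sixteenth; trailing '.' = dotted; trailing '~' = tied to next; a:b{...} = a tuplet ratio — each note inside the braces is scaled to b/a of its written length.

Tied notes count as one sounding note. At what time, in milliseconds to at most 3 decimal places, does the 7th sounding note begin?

1. 0.0ms @ 0 + 184.995ms (3/7)
2. 184.995ms @ 3/7 + 184.995ms (3/7)
3. 369.99ms @ 6/7 + 184.995ms (3/7)
4. 554.985ms @ 9/7 + 184.995ms (3/7)
5. 739.979ms @ 12/7 + 184.995ms (3/7)
6. 924.974ms @ 15/7 + 184.995ms (3/7)
7. 1109.969ms @ 18/7 + 184.995ms (3/7)
8. 1294.964ms @ 3 + 129.496ms (3/10)
9. 1424.46ms @ 33/10 + 129.496ms (3/10)
10. 1553.957ms @ 18/5 + 129.496ms (3/10)
11. 1683.453ms @ 39/10 + 129.496ms (3/10)
12. 1812.95ms @ 21/5 + 129.496ms (3/10)
13. 1942.446ms @ 9/2 + 323.741ms (3/4)
14. 2266.187ms @ 21/4 + 323.741ms (3/4)
15. 2589.928ms @ 6 + 647.482ms (3/2)
16. 3237.41ms @ 15/2 + 647.482ms (3/2)

note 7 onset = 18/7b = 1109.969ms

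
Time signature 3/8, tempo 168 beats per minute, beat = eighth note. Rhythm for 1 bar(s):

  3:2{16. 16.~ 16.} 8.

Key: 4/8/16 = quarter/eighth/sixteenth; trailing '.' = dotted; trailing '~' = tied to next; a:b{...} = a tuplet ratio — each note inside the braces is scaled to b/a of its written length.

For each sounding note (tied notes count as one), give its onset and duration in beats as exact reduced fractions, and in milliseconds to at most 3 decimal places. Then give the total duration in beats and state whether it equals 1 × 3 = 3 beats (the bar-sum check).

1) 0.0ms=0b +178.571ms=1/2b
2) 178.571ms=1/2b +357.143ms=1b
3) 535.714ms=3/2b +535.714ms=3/2b
Σ=3b of 3 (168bpm 3/8) — PASS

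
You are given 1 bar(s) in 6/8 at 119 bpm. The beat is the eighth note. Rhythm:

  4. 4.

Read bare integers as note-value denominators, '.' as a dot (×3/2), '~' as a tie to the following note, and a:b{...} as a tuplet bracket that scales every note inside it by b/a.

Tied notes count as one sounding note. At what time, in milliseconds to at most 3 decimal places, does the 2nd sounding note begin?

note 2 onset = 3b = 1512.605ms

1. 0.0ms @ 0 + 1512.605ms (3)
2. 1512.605ms @ 3 + 1512.605ms (3)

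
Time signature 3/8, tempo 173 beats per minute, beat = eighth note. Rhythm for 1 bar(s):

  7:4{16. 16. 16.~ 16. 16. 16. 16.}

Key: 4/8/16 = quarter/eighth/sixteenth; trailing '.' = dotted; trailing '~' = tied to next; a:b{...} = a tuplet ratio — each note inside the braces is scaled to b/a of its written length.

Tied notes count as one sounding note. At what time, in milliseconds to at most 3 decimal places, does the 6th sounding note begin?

note 6 onset = 18/7b = 891.825ms

1. 0.0ms @ 0 + 148.637ms (3/7)
2. 148.637ms @ 3/7 + 148.637ms (3/7)
3. 297.275ms @ 6/7 + 297.275ms (6/7)
4. 594.55ms @ 12/7 + 148.637ms (3/7)
5. 743.187ms @ 15/7 + 148.637ms (3/7)
6. 891.825ms @ 18/7 + 148.637ms (3/7)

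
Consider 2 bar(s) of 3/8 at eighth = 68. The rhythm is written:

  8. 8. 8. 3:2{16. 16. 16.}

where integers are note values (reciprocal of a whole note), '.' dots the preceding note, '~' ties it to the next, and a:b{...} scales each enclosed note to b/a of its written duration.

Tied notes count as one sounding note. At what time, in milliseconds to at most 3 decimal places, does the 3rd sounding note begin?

1. 0.0ms @ 0 + 1323.529ms (3/2)
2. 1323.529ms @ 3/2 + 1323.529ms (3/2)
3. 2647.059ms @ 3 + 1323.529ms (3/2)
4. 3970.588ms @ 9/2 + 441.176ms (1/2)
5. 4411.765ms @ 5 + 441.176ms (1/2)
6. 4852.941ms @ 11/2 + 441.176ms (1/2)

note 3 onset = 3b = 2647.059ms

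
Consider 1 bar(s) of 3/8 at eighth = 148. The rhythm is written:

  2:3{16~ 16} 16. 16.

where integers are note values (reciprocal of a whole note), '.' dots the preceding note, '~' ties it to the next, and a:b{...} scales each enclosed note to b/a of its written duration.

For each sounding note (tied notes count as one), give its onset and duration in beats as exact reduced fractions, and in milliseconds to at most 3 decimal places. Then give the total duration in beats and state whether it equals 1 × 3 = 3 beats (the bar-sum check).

1) 0.0ms=0b +608.108ms=3/2b
2) 608.108ms=3/2b +304.054ms=3/4b
3) 912.162ms=9/4b +304.054ms=3/4b
Σ=3b of 3 (148bpm 3/8) — PASS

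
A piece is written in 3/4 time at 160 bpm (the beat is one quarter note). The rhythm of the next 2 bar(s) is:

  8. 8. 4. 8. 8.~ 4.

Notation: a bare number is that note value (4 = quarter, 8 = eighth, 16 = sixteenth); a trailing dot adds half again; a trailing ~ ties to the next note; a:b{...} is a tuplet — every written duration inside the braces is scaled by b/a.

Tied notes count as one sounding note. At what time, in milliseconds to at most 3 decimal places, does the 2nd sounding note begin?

1. 0.0ms @ 0 + 281.25ms (3/4)
2. 281.25ms @ 3/4 + 281.25ms (3/4)
3. 562.5ms @ 3/2 + 562.5ms (3/2)
4. 1125.0ms @ 3 + 281.25ms (3/4)
5. 1406.25ms @ 15/4 + 843.75ms (9/4)

note 2 onset = 3/4b = 281.25ms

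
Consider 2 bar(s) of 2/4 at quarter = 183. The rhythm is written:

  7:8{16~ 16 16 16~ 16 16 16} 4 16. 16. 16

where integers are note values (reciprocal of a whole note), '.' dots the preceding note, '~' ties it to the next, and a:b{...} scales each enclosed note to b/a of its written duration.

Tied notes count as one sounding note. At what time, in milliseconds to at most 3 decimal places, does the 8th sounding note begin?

note 8 onset = 27/8b = 1106.557ms

1. 0.0ms @ 0 + 187.354ms (4/7)
2. 187.354ms @ 4/7 + 93.677ms (2/7)
3. 281.03ms @ 6/7 + 187.354ms (4/7)
4. 468.384ms @ 10/7 + 93.677ms (2/7)
5. 562.061ms @ 12/7 + 93.677ms (2/7)
6. 655.738ms @ 2 + 327.869ms (1)
7. 983.607ms @ 3 + 122.951ms (3/8)
8. 1106.557ms @ 27/8 + 122.951ms (3/8)
9. 1229.508ms @ 15/4 + 81.967ms (1/4)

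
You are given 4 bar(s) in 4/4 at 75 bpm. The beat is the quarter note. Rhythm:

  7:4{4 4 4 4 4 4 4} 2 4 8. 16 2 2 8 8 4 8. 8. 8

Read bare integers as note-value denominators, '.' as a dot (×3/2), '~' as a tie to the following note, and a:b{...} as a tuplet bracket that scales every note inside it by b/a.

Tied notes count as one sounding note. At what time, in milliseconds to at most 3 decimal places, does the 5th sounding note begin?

note 5 onset = 16/7b = 1828.571ms

1. 0.0ms @ 0 + 457.143ms (4/7)
2. 457.143ms @ 4/7 + 457.143ms (4/7)
3. 914.286ms @ 8/7 + 457.143ms (4/7)
4. 1371.429ms @ 12/7 + 457.143ms (4/7)
5. 1828.571ms @ 16/7 + 457.143ms (4/7)
6. 2285.714ms @ 20/7 + 457.143ms (4/7)
7. 2742.857ms @ 24/7 + 457.143ms (4/7)
8. 3200.0ms @ 4 + 1600.0ms (2)
9. 4800.0ms @ 6 + 800.0ms (1)
10. 5600.0ms @ 7 + 600.0ms (3/4)
11. 6200.0ms @ 31/4 + 200.0ms (1/4)
12. 6400.0ms @ 8 + 1600.0ms (2)
13. 8000.0ms @ 10 + 1600.0ms (2)
14. 9600.0ms @ 12 + 400.0ms (1/2)
15. 10000.0ms @ 25/2 + 400.0ms (1/2)
16. 10400.0ms @ 13 + 800.0ms (1)
17. 11200.0ms @ 14 + 600.0ms (3/4)
18. 11800.0ms @ 59/4 + 600.0ms (3/4)
19. 12400.0ms @ 31/2 + 400.0ms (1/2)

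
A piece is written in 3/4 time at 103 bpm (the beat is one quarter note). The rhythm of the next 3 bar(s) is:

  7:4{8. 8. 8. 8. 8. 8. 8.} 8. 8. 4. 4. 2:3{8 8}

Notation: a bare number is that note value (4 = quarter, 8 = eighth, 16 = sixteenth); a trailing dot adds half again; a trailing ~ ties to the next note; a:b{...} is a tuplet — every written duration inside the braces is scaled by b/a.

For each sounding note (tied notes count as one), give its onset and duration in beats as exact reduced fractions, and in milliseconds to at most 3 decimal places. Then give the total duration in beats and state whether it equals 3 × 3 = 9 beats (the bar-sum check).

1) 0.0ms=0b +249.653ms=3/7b
2) 249.653ms=3/7b +249.653ms=3/7b
3) 499.307ms=6/7b +249.653ms=3/7b
4) 748.96ms=9/7b +249.653ms=3/7b
5) 998.613ms=12/7b +249.653ms=3/7b
6) 1248.266ms=15/7b +249.653ms=3/7b
7) 1497.92ms=18/7b +249.653ms=3/7b
8) 1747.573ms=3b +436.893ms=3/4b
9) 2184.466ms=15/4b +436.893ms=3/4b
10) 2621.359ms=9/2b +873.786ms=3/2b
11) 3495.146ms=6b +873.786ms=3/2b
12) 4368.932ms=15/2b +436.893ms=3/4b
13) 4805.825ms=33/4b +436.893ms=3/4b
Σ=9b of 9 (103bpm 3/4) — PASS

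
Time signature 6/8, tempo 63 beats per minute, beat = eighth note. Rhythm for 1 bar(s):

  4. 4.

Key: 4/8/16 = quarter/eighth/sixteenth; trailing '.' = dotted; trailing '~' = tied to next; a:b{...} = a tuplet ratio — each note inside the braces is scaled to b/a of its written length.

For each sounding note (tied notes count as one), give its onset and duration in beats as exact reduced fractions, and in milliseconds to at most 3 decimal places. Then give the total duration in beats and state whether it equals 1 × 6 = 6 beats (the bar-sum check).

1) 0.0ms=0b +2857.143ms=3b
2) 2857.143ms=3b +2857.143ms=3b
Σ=6b of 6 (63bpm 6/8) — PASS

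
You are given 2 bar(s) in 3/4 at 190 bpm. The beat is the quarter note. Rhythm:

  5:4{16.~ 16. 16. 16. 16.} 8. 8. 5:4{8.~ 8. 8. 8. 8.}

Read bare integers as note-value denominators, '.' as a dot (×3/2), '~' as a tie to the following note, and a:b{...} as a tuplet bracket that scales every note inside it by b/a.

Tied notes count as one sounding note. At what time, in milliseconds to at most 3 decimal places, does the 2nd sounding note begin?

note 2 onset = 3/5b = 189.474ms

1. 0.0ms @ 0 + 189.474ms (3/5)
2. 189.474ms @ 3/5 + 94.737ms (3/10)
3. 284.211ms @ 9/10 + 94.737ms (3/10)
4. 378.947ms @ 6/5 + 94.737ms (3/10)
5. 473.684ms @ 3/2 + 236.842ms (3/4)
6. 710.526ms @ 9/4 + 236.842ms (3/4)
7. 947.368ms @ 3 + 378.947ms (6/5)
8. 1326.316ms @ 21/5 + 189.474ms (3/5)
9. 1515.789ms @ 24/5 + 189.474ms (3/5)
10. 1705.263ms @ 27/5 + 189.474ms (3/5)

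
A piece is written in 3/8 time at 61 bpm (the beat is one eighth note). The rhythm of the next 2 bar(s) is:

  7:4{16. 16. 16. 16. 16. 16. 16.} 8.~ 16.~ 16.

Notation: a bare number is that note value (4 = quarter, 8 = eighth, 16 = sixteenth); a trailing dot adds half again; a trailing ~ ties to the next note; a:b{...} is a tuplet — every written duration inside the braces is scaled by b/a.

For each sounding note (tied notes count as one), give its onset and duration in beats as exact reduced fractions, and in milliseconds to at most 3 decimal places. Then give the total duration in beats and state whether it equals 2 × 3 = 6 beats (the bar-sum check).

1) 0.0ms=0b +421.546ms=3/7b
2) 421.546ms=3/7b +421.546ms=3/7b
3) 843.091ms=6/7b +421.546ms=3/7b
4) 1264.637ms=9/7b +421.546ms=3/7b
5) 1686.183ms=12/7b +421.546ms=3/7b
6) 2107.728ms=15/7b +421.546ms=3/7b
7) 2529.274ms=18/7b +421.546ms=3/7b
8) 2950.82ms=3b +2950.82ms=3b
Σ=6b of 6 (61bpm 3/8) — PASS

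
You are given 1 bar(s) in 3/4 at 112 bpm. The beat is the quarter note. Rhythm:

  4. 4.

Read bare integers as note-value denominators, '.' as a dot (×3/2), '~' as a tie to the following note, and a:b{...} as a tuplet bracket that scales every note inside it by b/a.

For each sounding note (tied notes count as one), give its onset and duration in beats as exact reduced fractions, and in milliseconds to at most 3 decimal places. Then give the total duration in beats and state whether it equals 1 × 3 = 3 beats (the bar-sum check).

1) 0.0ms=0b +803.571ms=3/2b
2) 803.571ms=3/2b +803.571ms=3/2b
Σ=3b of 3 (112bpm 3/4) — PASS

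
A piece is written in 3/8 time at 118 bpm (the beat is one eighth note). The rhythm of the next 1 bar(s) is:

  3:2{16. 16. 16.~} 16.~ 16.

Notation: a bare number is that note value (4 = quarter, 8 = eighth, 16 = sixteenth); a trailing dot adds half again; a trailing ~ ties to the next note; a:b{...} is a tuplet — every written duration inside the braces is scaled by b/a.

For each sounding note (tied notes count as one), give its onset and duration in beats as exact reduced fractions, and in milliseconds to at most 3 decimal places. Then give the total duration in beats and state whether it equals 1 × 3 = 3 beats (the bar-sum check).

1) 0.0ms=0b +254.237ms=1/2b
2) 254.237ms=1/2b +254.237ms=1/2b
3) 508.475ms=1b +1016.949ms=2b
Σ=3b of 3 (118bpm 3/8) — PASS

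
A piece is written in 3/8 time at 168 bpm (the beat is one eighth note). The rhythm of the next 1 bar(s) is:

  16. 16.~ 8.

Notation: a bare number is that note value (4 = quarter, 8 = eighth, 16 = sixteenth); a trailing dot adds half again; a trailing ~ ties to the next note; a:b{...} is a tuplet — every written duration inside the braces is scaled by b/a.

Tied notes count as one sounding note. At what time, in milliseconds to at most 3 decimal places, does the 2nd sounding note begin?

note 2 onset = 3/4b = 267.857ms

1. 0.0ms @ 0 + 267.857ms (3/4)
2. 267.857ms @ 3/4 + 803.571ms (9/4)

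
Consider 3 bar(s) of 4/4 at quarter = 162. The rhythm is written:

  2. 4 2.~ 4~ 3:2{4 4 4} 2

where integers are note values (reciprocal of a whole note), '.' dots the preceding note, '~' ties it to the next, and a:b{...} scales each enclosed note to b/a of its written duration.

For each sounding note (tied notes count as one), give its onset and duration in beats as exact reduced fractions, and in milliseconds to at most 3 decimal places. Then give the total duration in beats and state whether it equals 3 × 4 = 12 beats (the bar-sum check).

1) 0.0ms=0b +1111.111ms=3b
2) 1111.111ms=3b +370.37ms=1b
3) 1481.481ms=4b +1728.395ms=14/3b
4) 3209.877ms=26/3b +246.914ms=2/3b
5) 3456.79ms=28/3b +246.914ms=2/3b
6) 3703.704ms=10b +740.741ms=2b
Σ=12b of 12 (162bpm 4/4) — PASS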